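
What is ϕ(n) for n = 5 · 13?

48

φ(65) = 65 · (1 − 1/5) · (1 − 1/13)
       = 65 · 48/65 = 48.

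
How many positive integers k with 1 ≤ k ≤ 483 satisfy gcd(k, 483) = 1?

264

483 = 3 · 7 · 23.
φ(3) = 3 − 1 = 2.
φ(7) = 7 − 1 = 6.
φ(23) = 23 − 1 = 22.
φ(483) = 2 × 6 × 22 = 264.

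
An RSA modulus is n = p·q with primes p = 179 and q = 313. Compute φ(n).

55536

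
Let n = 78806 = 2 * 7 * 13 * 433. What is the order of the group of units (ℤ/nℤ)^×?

31104

φ(78806) = 78806 · (1 − 1/2) · (1 − 1/7) · (1 − 1/13) · (1 − 1/433)
       = 78806 · 31104/78806 = 31104.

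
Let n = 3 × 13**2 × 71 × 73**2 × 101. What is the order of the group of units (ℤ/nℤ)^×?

11479104000

φ(19374629313) = 19374629313 · (1 − 1/3) · (1 − 1/13) · (1 − 1/71) · (1 − 1/73) · (1 − 1/101)
       = 19374629313 · 12096000/20415837 = 11479104000.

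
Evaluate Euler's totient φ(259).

216

First factor: 259 = 7 · 37.
φ(259) = 259 · (1 − 1/7) · (1 − 1/37)
       = 259 · 216/259 = 216.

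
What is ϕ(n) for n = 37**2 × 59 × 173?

13288032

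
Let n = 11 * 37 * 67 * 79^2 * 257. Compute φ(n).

37480734720

φ(43737758053) = 43737758053 · (1 − 1/11) · (1 − 1/37) · (1 − 1/67) · (1 − 1/79) · (1 − 1/257)
       = 43737758053 · 474439680/553642507 = 37480734720.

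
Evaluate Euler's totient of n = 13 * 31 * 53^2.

φ(13) = 13 − 1 = 12.
φ(31) = 31 − 1 = 30.
φ(53^2) = 53^1·(53−1) = 53·52 = 2756.
φ(1132027) = 12 × 30 × 2756 = 992160.

992160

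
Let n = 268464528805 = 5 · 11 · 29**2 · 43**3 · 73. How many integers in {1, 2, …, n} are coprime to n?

181607892480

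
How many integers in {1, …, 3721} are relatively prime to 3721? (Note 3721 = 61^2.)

φ(3721) = 3721 · (1 − 1/61)
       = 3721 · 60/61 = 3660.

3660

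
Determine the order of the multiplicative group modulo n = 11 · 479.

φ(5269) = 5269 · (1 − 1/11) · (1 − 1/479)
       = 5269 · 4780/5269 = 4780.

4780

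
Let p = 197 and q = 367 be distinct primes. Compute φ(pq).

71736

φ(197) = 197 − 1 = 196.
φ(367) = 367 − 1 = 366.
Multiply: 196 · 366 = 71736.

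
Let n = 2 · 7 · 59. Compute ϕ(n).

348

φ(826) = 826 · (1 − 1/2) · (1 − 1/7) · (1 − 1/59)
       = 826 · 348/826 = 348.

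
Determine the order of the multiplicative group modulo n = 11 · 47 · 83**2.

φ(11) = 11 − 1 = 10.
φ(47) = 47 − 1 = 46.
φ(83^2) = 83^2 − 83^1 = 6889 − 83 = 6806.
Since φ is multiplicative, φ(3561613) = 10 · 46 · 6806 = 3130760.

3130760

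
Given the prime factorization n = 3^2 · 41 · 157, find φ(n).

φ(3^2) = 3^2 − 3^1 = 9 − 3 = 6.
φ(41) = 41 − 1 = 40.
φ(157) = 157 − 1 = 156.
Since φ is multiplicative, φ(57933) = 6 · 40 · 156 = 37440.

37440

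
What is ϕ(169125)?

80000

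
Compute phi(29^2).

812

φ(29^2) = 29^2 − 29^1 = 841 − 29 = 812.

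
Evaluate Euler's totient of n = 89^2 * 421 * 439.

φ(1463951299) = 1463951299 · (1 − 1/89) · (1 − 1/421) · (1 − 1/439)
       = 1463951299 · 16188480/16448891 = 1440774720.

1440774720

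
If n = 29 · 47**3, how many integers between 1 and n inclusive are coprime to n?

2845192

φ(3010867) = 3010867 · (1 − 1/29) · (1 − 1/47)
       = 3010867 · 1288/1363 = 2845192.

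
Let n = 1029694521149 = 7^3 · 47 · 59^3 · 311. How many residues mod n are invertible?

846445251120

φ(1029694521149) = 1029694521149 · (1 − 1/7) · (1 − 1/47) · (1 − 1/59) · (1 − 1/311)
       = 1029694521149 · 4962480/6036821 = 846445251120.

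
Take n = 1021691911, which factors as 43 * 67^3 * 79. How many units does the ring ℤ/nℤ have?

970593624

φ(1021691911) = 1021691911 · (1 − 1/43) · (1 − 1/67) · (1 − 1/79)
       = 1021691911 · 216216/227599 = 970593624.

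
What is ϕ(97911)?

55440

Prime factorization: 97911 = 3^2 * 11 * 23 * 43.
φ(97911) = 97911 · (1 − 1/3) · (1 − 1/11) · (1 − 1/23) · (1 − 1/43)
       = 97911 · 18480/32637 = 55440.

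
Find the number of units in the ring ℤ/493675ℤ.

302400

First factor: 493675 = 5^2 · 7^2 · 13 · 31.
φ(493675) = 493675 · (1 − 1/5) · (1 − 1/7) · (1 − 1/13) · (1 − 1/31)
       = 493675 · 8640/14105 = 302400.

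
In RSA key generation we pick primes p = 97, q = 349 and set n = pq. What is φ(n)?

φ(pq) = (p−1)(q−1) = 96 · 348 = 33408.

33408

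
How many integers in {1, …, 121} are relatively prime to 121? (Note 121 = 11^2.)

110

φ(121) = 121 · (1 − 1/11)
       = 121 · 10/11 = 110.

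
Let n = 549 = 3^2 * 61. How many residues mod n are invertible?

360

φ(3^2) = 3^1·(3−1) = 3·2 = 6.
φ(61) = 61 − 1 = 60.
φ(549) = 6 × 60 = 360.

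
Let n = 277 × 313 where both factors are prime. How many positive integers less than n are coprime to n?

φ(pq) = (p−1)(q−1) = 276 · 312 = 86112.

86112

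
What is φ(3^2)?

6

φ(3^2) = 3^2 − 3^1 = 9 − 3 = 6.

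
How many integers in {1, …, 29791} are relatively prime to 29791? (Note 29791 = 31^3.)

28830

φ(29791) = 29791 · (1 − 1/31)
       = 29791 · 30/31 = 28830.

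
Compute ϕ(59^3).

φ(59^3) = 59^2·(59−1) = 3481·58 = 201898.

201898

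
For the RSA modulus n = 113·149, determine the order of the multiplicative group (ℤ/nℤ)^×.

16576

φ(n) = (p − 1)(q − 1) = (113−1)(149−1) = 112·148 = 16576.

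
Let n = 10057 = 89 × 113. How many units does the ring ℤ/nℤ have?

9856

φ(89) = 89 − 1 = 88.
φ(113) = 113 − 1 = 112.
φ(10057) = 88 × 112 = 9856.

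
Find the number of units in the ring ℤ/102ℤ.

32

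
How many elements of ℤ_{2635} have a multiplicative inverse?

1920

Prime factorization: 2635 = 5 · 17 · 31.
φ(2635) = 2635 · (1 − 1/5) · (1 − 1/17) · (1 − 1/31)
       = 2635 · 1920/2635 = 1920.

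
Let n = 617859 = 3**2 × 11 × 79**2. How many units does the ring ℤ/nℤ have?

φ(3^2) = 3^2 − 3^1 = 9 − 3 = 6.
φ(11) = 11 − 1 = 10.
φ(79^2) = 79^2 − 79^1 = 6241 − 79 = 6162.
Since φ is multiplicative, φ(617859) = 6 · 10 · 6162 = 369720.

369720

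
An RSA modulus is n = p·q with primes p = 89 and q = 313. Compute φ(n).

27456

φ(89) = 89 − 1 = 88.
φ(313) = 313 − 1 = 312.
φ(27857) = 88 × 312 = 27456.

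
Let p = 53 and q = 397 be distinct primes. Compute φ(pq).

φ(53) = 53 − 1 = 52.
φ(397) = 397 − 1 = 396.
Multiply: 52 · 396 = 20592.

20592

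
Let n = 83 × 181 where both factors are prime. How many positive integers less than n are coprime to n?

14760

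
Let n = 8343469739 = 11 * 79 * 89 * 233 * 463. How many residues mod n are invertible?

7357109760

φ(8343469739) = 8343469739 · (1 − 1/11) · (1 − 1/79) · (1 − 1/89) · (1 − 1/233) · (1 − 1/463)
       = 8343469739 · 7357109760/8343469739 = 7357109760.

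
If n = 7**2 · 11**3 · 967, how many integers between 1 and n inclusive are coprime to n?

49092120

φ(7^2) = 7^2 − 7^1 = 49 − 7 = 42.
φ(11^3) = 11^3 − 11^2 = 1331 − 121 = 1210.
φ(967) = 967 − 1 = 966.
Multiply: 42 · 1210 · 966 = 49092120.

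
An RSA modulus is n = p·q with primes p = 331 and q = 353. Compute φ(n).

116160

φ(n) = (p − 1)(q − 1) = (331−1)(353−1) = 330·352 = 116160.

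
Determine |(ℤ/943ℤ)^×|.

880

First factor: 943 = 23 * 41.
φ(23) = 23 − 1 = 22.
φ(41) = 41 − 1 = 40.
φ(943) = 22 × 40 = 880.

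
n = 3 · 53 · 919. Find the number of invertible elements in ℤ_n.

φ(146121) = 146121 · (1 − 1/3) · (1 − 1/53) · (1 − 1/919)
       = 146121 · 95472/146121 = 95472.

95472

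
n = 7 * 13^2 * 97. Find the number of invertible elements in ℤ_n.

89856

φ(7) = 7 − 1 = 6.
φ(13^2) = 13^2 − 13^1 = 169 − 13 = 156.
φ(97) = 97 − 1 = 96.
Multiply: 6 · 156 · 96 = 89856.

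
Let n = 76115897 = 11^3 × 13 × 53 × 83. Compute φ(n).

61913280

φ(76115897) = 76115897 · (1 − 1/11) · (1 − 1/13) · (1 − 1/53) · (1 − 1/83)
       = 76115897 · 511680/629057 = 61913280.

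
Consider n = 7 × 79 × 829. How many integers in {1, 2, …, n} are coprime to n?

387504

φ(7) = 7 − 1 = 6.
φ(79) = 79 − 1 = 78.
φ(829) = 829 − 1 = 828.
Multiply: 6 · 78 · 828 = 387504.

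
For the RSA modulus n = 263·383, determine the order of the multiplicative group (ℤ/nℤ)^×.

For distinct primes, φ(pq) = (p−1)(q−1) = 262 × 382 = 100084.

100084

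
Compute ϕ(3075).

1600

Prime factorization: 3075 = 3 * 5**2 * 41.
φ(3) = 3 − 1 = 2.
φ(5^2) = 5^1·(5−1) = 5·4 = 20.
φ(41) = 41 − 1 = 40.
φ(3075) = 2 × 20 × 40 = 1600.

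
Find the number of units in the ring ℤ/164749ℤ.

133056

Prime factorization: 164749 = 13 · 19 · 23 · 29.
φ(164749) = 164749 · (1 − 1/13) · (1 − 1/19) · (1 − 1/23) · (1 − 1/29)
       = 164749 · 133056/164749 = 133056.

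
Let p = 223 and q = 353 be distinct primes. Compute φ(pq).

78144

For distinct primes, φ(pq) = (p−1)(q−1) = 222 × 352 = 78144.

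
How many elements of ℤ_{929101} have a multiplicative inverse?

First factor: 929101 = 17 * 31 * 41 * 43.
φ(17) = 17 − 1 = 16.
φ(31) = 31 − 1 = 30.
φ(41) = 41 − 1 = 40.
φ(43) = 43 − 1 = 42.
Multiply: 16 · 30 · 40 · 42 = 806400.

806400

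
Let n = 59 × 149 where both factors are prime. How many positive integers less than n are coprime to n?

8584

φ(pq) = (p−1)(q−1) = 58 · 148 = 8584.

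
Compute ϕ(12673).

Factor 12673: 12673 = 19 * 23 * 29.
φ(19) = 19 − 1 = 18.
φ(23) = 23 − 1 = 22.
φ(29) = 29 − 1 = 28.
Multiply: 18 · 22 · 28 = 11088.

11088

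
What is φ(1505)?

1008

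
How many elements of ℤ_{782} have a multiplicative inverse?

352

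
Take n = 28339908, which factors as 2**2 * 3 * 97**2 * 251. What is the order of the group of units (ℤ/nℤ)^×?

φ(2^2) = 2^2 − 2^1 = 4 − 2 = 2.
φ(3) = 3 − 1 = 2.
φ(97^2) = 97^1·(97−1) = 97·96 = 9312.
φ(251) = 251 − 1 = 250.
Multiply: 2 · 2 · 9312 · 250 = 9312000.

9312000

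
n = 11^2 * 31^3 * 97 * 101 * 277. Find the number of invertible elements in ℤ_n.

8402676480000

φ(11^2) = 11^1·(11−1) = 11·10 = 110.
φ(31^3) = 31^2·(31−1) = 961·30 = 28830.
φ(97) = 97 − 1 = 96.
φ(101) = 101 − 1 = 100.
φ(277) = 277 − 1 = 276.
φ(9782352965759) = 110 × 28830 × 96 × 100 × 276 = 8402676480000.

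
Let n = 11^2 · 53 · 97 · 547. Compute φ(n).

299819520

φ(340267367) = 340267367 · (1 − 1/11) · (1 − 1/53) · (1 − 1/97) · (1 − 1/547)
       = 340267367 · 27256320/30933397 = 299819520.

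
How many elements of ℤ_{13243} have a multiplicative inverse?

Prime factorization: 13243 = 17 · 19 · 41.
φ(17) = 17 − 1 = 16.
φ(19) = 19 − 1 = 18.
φ(41) = 41 − 1 = 40.
φ(13243) = 16 × 18 × 40 = 11520.

11520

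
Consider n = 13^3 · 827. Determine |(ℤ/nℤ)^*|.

1675128

φ(1816919) = 1816919 · (1 − 1/13) · (1 − 1/827)
       = 1816919 · 9912/10751 = 1675128.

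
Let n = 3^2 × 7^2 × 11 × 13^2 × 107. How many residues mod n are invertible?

41670720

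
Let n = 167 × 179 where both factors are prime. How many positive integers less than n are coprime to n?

29548

φ(pq) = (p−1)(q−1) = 166 · 178 = 29548.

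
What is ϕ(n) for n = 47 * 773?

35512

φ(36331) = 36331 · (1 − 1/47) · (1 − 1/773)
       = 36331 · 35512/36331 = 35512.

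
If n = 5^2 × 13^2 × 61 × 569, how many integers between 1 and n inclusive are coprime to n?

106329600

φ(5^2) = 5^2 − 5^1 = 25 − 5 = 20.
φ(13^2) = 13^1·(13−1) = 13·12 = 156.
φ(61) = 61 − 1 = 60.
φ(569) = 569 − 1 = 568.
φ(146645525) = 20 × 156 × 60 × 568 = 106329600.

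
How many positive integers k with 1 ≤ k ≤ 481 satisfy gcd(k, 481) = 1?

432

Factor 481: 481 = 13 × 37.
φ(13) = 13 − 1 = 12.
φ(37) = 37 − 1 = 36.
Multiply: 12 · 36 = 432.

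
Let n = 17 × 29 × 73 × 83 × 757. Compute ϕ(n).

1999613952

φ(2261224859) = 2261224859 · (1 − 1/17) · (1 − 1/29) · (1 − 1/73) · (1 − 1/83) · (1 − 1/757)
       = 2261224859 · 1999613952/2261224859 = 1999613952.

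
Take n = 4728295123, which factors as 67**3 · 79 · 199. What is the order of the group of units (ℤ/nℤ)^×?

φ(67^3) = 67^3 − 67^2 = 300763 − 4489 = 296274.
φ(79) = 79 − 1 = 78.
φ(199) = 199 − 1 = 198.
Since φ is multiplicative, φ(4728295123) = 296274 · 78 · 198 = 4575655656.

4575655656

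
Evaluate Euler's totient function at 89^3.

697048

φ(89^3) = 89^3 − 89^2 = 704969 − 7921 = 697048.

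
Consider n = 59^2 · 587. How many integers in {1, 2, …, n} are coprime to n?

2005292

φ(2043347) = 2043347 · (1 − 1/59) · (1 − 1/587)
       = 2043347 · 33988/34633 = 2005292.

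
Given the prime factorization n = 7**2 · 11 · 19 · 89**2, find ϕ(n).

φ(81118961) = 81118961 · (1 − 1/7) · (1 − 1/11) · (1 − 1/19) · (1 − 1/89)
       = 81118961 · 95040/130207 = 59209920.

59209920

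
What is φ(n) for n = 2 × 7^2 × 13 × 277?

φ(2) = 2 − 1 = 1.
φ(7^2) = 7^2 − 7^1 = 49 − 7 = 42.
φ(13) = 13 − 1 = 12.
φ(277) = 277 − 1 = 276.
Since φ is multiplicative, φ(352898) = 1 · 42 · 12 · 276 = 139104.

139104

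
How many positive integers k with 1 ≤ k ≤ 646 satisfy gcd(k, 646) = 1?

Factor 646: 646 = 2 * 17 * 19.
φ(646) = 646 · (1 − 1/2) · (1 − 1/17) · (1 − 1/19)
       = 646 · 288/646 = 288.

288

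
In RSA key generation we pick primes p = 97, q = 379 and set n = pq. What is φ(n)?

36288

φ(97) = 97 − 1 = 96.
φ(379) = 379 − 1 = 378.
Since φ is multiplicative, φ(36763) = 96 · 378 = 36288.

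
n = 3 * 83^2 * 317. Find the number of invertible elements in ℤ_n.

φ(6551439) = 6551439 · (1 − 1/3) · (1 − 1/83) · (1 − 1/317)
       = 6551439 · 51824/78933 = 4301392.

4301392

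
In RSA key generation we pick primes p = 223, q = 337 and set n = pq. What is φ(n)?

74592

φ(75151) = 75151 · (1 − 1/223) · (1 − 1/337)
       = 75151 · 74592/75151 = 74592.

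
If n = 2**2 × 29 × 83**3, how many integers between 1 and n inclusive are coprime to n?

φ(2^2) = 2^2 − 2^1 = 4 − 2 = 2.
φ(29) = 29 − 1 = 28.
φ(83^3) = 83^3 − 83^2 = 571787 − 6889 = 564898.
φ(66327292) = 2 × 28 × 564898 = 31634288.

31634288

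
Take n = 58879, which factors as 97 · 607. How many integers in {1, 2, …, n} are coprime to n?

58176

φ(58879) = 58879 · (1 − 1/97) · (1 − 1/607)
       = 58879 · 58176/58879 = 58176.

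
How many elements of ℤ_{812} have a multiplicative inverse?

336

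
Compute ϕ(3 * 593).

φ(1779) = 1779 · (1 − 1/3) · (1 − 1/593)
       = 1779 · 1184/1779 = 1184.

1184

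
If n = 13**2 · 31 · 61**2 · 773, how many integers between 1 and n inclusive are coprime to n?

φ(13^2) = 13^2 − 13^1 = 169 − 13 = 156.
φ(31) = 31 − 1 = 30.
φ(61^2) = 61^2 − 61^1 = 3721 − 61 = 3660.
φ(773) = 773 − 1 = 772.
Multiply: 156 · 30 · 3660 · 772 = 13223433600.

13223433600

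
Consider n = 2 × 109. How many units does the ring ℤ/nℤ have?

108

φ(2) = 2 − 1 = 1.
φ(109) = 109 − 1 = 108.
φ(218) = 1 × 108 = 108.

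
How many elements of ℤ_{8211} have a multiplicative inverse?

Prime factorization: 8211 = 3 · 7 · 17 · 23.
φ(8211) = 8211 · (1 − 1/3) · (1 − 1/7) · (1 − 1/17) · (1 − 1/23)
       = 8211 · 4224/8211 = 4224.

4224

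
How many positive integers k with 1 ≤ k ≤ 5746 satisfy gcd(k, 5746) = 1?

5746 = 2 · 13^2 · 17.
φ(2) = 2 − 1 = 1.
φ(13^2) = 13^2 − 13^1 = 169 − 13 = 156.
φ(17) = 17 − 1 = 16.
Since φ is multiplicative, φ(5746) = 1 · 156 · 16 = 2496.

2496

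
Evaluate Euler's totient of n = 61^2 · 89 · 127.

φ(61^2) = 61^1·(61−1) = 61·60 = 3660.
φ(89) = 89 − 1 = 88.
φ(127) = 127 − 1 = 126.
Since φ is multiplicative, φ(42058463) = 3660 · 88 · 126 = 40582080.

40582080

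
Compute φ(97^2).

9312

φ(9409) = 9409 · (1 − 1/97)
       = 9409 · 96/97 = 9312.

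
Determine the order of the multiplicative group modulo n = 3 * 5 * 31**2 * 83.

φ(1196445) = 1196445 · (1 − 1/3) · (1 − 1/5) · (1 − 1/31) · (1 − 1/83)
       = 1196445 · 19680/38595 = 610080.

610080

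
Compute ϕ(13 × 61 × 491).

352800

φ(389363) = 389363 · (1 − 1/13) · (1 − 1/61) · (1 − 1/491)
       = 389363 · 352800/389363 = 352800.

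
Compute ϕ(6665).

6665 = 5 × 31 × 43.
φ(5) = 5 − 1 = 4.
φ(31) = 31 − 1 = 30.
φ(43) = 43 − 1 = 42.
Since φ is multiplicative, φ(6665) = 4 · 30 · 42 = 5040.

5040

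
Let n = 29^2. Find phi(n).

φ(29^2) = 29^1·(29−1) = 29·28 = 812.

812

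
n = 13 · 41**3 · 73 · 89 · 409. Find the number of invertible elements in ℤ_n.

φ(2380844861629) = 2380844861629 · (1 − 1/13) · (1 − 1/41) · (1 − 1/73) · (1 − 1/89) · (1 − 1/409)
       = 2380844861629 · 1240842240/1416326509 = 2085855805440.

2085855805440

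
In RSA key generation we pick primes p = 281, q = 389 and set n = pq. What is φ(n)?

108640

φ(109309) = 109309 · (1 − 1/281) · (1 − 1/389)
       = 109309 · 108640/109309 = 108640.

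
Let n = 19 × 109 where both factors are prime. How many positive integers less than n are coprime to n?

1944

φ(2071) = 2071 · (1 − 1/19) · (1 − 1/109)
       = 2071 · 1944/2071 = 1944.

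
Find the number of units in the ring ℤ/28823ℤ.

25920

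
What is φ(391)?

Factor 391: 391 = 17 · 23.
φ(17) = 17 − 1 = 16.
φ(23) = 23 − 1 = 22.
φ(391) = 16 × 22 = 352.

352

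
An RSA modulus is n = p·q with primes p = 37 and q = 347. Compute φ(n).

φ(37) = 37 − 1 = 36.
φ(347) = 347 − 1 = 346.
Since φ is multiplicative, φ(12839) = 36 · 346 = 12456.

12456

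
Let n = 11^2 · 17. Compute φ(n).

1760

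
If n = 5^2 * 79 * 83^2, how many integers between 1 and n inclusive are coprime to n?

φ(13605775) = 13605775 · (1 − 1/5) · (1 − 1/79) · (1 − 1/83)
       = 13605775 · 25584/32785 = 10617360.

10617360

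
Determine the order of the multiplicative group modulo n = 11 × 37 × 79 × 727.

φ(11) = 11 − 1 = 10.
φ(37) = 37 − 1 = 36.
φ(79) = 79 − 1 = 78.
φ(727) = 727 − 1 = 726.
Since φ is multiplicative, φ(23375231) = 10 · 36 · 78 · 726 = 20386080.

20386080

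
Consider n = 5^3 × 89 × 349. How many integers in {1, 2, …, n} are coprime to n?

φ(3882625) = 3882625 · (1 − 1/5) · (1 − 1/89) · (1 − 1/349)
       = 3882625 · 122496/155305 = 3062400.

3062400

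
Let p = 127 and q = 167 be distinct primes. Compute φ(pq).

20916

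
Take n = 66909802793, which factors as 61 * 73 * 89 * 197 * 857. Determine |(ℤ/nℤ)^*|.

φ(66909802793) = 66909802793 · (1 − 1/61) · (1 − 1/73) · (1 − 1/89) · (1 − 1/197) · (1 − 1/857)
       = 66909802793 · 63781724160/66909802793 = 63781724160.

63781724160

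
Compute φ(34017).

19712

Prime factorization: 34017 = 3 × 17 × 23 × 29.
φ(34017) = 34017 · (1 − 1/3) · (1 − 1/17) · (1 − 1/23) · (1 − 1/29)
       = 34017 · 19712/34017 = 19712.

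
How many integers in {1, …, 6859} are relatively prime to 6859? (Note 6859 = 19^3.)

6498

φ(6859) = 6859 · (1 − 1/19)
       = 6859 · 18/19 = 6498.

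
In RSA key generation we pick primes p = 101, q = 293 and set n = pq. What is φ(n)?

29200

φ(pq) = (p−1)(q−1) = 100 · 292 = 29200.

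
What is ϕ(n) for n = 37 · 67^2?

φ(166093) = 166093 · (1 − 1/37) · (1 − 1/67)
       = 166093 · 2376/2479 = 159192.

159192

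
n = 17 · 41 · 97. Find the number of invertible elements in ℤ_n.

φ(17) = 17 − 1 = 16.
φ(41) = 41 − 1 = 40.
φ(97) = 97 − 1 = 96.
Multiply: 16 · 40 · 96 = 61440.

61440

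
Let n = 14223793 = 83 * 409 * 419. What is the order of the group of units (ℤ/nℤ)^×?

φ(83) = 83 − 1 = 82.
φ(409) = 409 − 1 = 408.
φ(419) = 419 − 1 = 418.
Since φ is multiplicative, φ(14223793) = 82 · 408 · 418 = 13984608.

13984608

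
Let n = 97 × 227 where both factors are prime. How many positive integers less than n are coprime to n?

21696

φ(pq) = (p−1)(q−1) = 96 · 226 = 21696.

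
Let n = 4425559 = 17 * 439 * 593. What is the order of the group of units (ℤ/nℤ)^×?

φ(4425559) = 4425559 · (1 − 1/17) · (1 − 1/439) · (1 − 1/593)
       = 4425559 · 4148736/4425559 = 4148736.

4148736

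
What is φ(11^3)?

1210

φ(1331) = 1331 · (1 − 1/11)
       = 1331 · 10/11 = 1210.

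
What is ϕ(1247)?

1176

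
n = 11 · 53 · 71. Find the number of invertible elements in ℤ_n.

36400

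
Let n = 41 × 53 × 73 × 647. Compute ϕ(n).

φ(41) = 41 − 1 = 40.
φ(53) = 53 − 1 = 52.
φ(73) = 73 − 1 = 72.
φ(647) = 647 − 1 = 646.
Since φ is multiplicative, φ(102632963) = 40 · 52 · 72 · 646 = 96744960.

96744960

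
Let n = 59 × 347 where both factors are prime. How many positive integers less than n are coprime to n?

φ(n) = (p − 1)(q − 1) = (59−1)(347−1) = 58·346 = 20068.

20068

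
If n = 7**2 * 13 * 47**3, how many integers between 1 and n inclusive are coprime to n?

51213456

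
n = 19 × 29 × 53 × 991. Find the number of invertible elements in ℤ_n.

φ(19) = 19 − 1 = 18.
φ(29) = 29 − 1 = 28.
φ(53) = 53 − 1 = 52.
φ(991) = 991 − 1 = 990.
Since φ is multiplicative, φ(28940173) = 18 · 28 · 52 · 990 = 25945920.

25945920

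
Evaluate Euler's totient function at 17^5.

1336336

φ(17^5) = 17^4·(17−1) = 83521·16 = 1336336.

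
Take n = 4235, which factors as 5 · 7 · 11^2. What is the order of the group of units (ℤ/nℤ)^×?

φ(5) = 5 − 1 = 4.
φ(7) = 7 − 1 = 6.
φ(11^2) = 11^1·(11−1) = 11·10 = 110.
φ(4235) = 4 × 6 × 110 = 2640.

2640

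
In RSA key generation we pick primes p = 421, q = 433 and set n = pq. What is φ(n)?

φ(pq) = (p−1)(q−1) = 420 · 432 = 181440.

181440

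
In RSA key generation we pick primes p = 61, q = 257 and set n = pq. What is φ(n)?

φ(61) = 61 − 1 = 60.
φ(257) = 257 − 1 = 256.
Since φ is multiplicative, φ(15677) = 60 · 256 = 15360.

15360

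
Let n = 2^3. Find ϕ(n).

4

φ(8) = 8 · (1 − 1/2)
       = 8 · 1/2 = 4.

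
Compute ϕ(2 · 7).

φ(2) = 2 − 1 = 1.
φ(7) = 7 − 1 = 6.
Since φ is multiplicative, φ(14) = 1 · 6 = 6.

6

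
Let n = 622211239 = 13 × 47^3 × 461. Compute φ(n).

φ(13) = 13 − 1 = 12.
φ(47^3) = 47^2·(47−1) = 2209·46 = 101614.
φ(461) = 461 − 1 = 460.
Multiply: 12 · 101614 · 460 = 560909280.

560909280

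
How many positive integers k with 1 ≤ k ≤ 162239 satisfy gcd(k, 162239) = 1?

123480

Prime factorization: 162239 = 7^3 · 11 · 43.
φ(7^3) = 7^2·(7−1) = 49·6 = 294.
φ(11) = 11 − 1 = 10.
φ(43) = 43 − 1 = 42.
Multiply: 294 · 10 · 42 = 123480.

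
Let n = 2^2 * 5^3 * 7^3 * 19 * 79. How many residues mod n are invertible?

φ(257421500) = 257421500 · (1 − 1/2) · (1 − 1/5) · (1 − 1/7) · (1 − 1/19) · (1 − 1/79)
       = 257421500 · 33696/105070 = 82555200.

82555200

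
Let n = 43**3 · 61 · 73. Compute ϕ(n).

φ(43^3) = 43^3 − 43^2 = 79507 − 1849 = 77658.
φ(61) = 61 − 1 = 60.
φ(73) = 73 − 1 = 72.
φ(354044671) = 77658 × 60 × 72 = 335482560.

335482560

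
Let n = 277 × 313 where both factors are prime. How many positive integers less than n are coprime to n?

86112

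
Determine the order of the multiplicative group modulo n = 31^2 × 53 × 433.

φ(31^2) = 31^1·(31−1) = 31·30 = 930.
φ(53) = 53 − 1 = 52.
φ(433) = 433 − 1 = 432.
Since φ is multiplicative, φ(22053989) = 930 · 52 · 432 = 20891520.

20891520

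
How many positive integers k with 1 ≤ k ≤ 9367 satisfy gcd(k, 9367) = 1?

9367 = 17 * 19 * 29.
φ(17) = 17 − 1 = 16.
φ(19) = 19 − 1 = 18.
φ(29) = 29 − 1 = 28.
Multiply: 16 · 18 · 28 = 8064.

8064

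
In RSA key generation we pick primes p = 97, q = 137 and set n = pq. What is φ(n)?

For distinct primes, φ(pq) = (p−1)(q−1) = 96 × 136 = 13056.

13056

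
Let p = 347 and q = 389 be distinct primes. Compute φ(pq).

134248

φ(n) = (p − 1)(q − 1) = (347−1)(389−1) = 346·388 = 134248.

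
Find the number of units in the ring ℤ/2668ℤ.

First factor: 2668 = 2^2 × 23 × 29.
φ(2668) = 2668 · (1 − 1/2) · (1 − 1/23) · (1 − 1/29)
       = 2668 · 616/1334 = 1232.

1232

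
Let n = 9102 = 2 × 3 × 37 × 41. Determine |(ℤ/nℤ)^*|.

2880

φ(2) = 2 − 1 = 1.
φ(3) = 3 − 1 = 2.
φ(37) = 37 − 1 = 36.
φ(41) = 41 − 1 = 40.
Multiply: 1 · 2 · 36 · 40 = 2880.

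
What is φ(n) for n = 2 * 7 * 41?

240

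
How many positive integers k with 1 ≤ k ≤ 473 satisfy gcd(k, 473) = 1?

473 = 11 · 43.
φ(11) = 11 − 1 = 10.
φ(43) = 43 − 1 = 42.
Multiply: 10 · 42 = 420.

420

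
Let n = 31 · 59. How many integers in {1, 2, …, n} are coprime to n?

φ(1829) = 1829 · (1 − 1/31) · (1 − 1/59)
       = 1829 · 1740/1829 = 1740.

1740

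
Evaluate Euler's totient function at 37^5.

67469796

φ(37^5) = 37^5 − 37^4 = 69343957 − 1874161 = 67469796.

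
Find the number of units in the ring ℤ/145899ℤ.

84672

Prime factorization: 145899 = 3^2 * 13 * 29 * 43.
φ(145899) = 145899 · (1 − 1/3) · (1 − 1/13) · (1 − 1/29) · (1 − 1/43)
       = 145899 · 28224/48633 = 84672.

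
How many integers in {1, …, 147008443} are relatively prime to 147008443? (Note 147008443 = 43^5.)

φ(147008443) = 147008443 · (1 − 1/43)
       = 147008443 · 42/43 = 143589642.

143589642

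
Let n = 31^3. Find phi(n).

28830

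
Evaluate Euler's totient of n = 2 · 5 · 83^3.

φ(2) = 2 − 1 = 1.
φ(5) = 5 − 1 = 4.
φ(83^3) = 83^2·(83−1) = 6889·82 = 564898.
Multiply: 1 · 4 · 564898 = 2259592.

2259592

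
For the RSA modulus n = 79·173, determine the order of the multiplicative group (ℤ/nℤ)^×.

For distinct primes, φ(pq) = (p−1)(q−1) = 78 × 172 = 13416.

13416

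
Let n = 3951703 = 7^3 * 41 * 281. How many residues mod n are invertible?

3292800

φ(7^3) = 7^3 − 7^2 = 343 − 49 = 294.
φ(41) = 41 − 1 = 40.
φ(281) = 281 − 1 = 280.
φ(3951703) = 294 × 40 × 280 = 3292800.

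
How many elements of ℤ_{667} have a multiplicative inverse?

Prime factorization: 667 = 23 · 29.
φ(23) = 23 − 1 = 22.
φ(29) = 29 − 1 = 28.
Multiply: 22 · 28 = 616.

616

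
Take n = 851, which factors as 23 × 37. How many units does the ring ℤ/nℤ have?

φ(851) = 851 · (1 − 1/23) · (1 − 1/37)
       = 851 · 792/851 = 792.

792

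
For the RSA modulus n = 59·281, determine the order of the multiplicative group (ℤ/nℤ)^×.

16240

φ(pq) = (p−1)(q−1) = 58 · 280 = 16240.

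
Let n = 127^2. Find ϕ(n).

16002

φ(16129) = 16129 · (1 − 1/127)
       = 16129 · 126/127 = 16002.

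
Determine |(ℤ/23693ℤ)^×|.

21168

23693 = 19 * 29 * 43.
φ(19) = 19 − 1 = 18.
φ(29) = 29 − 1 = 28.
φ(43) = 43 − 1 = 42.
Multiply: 18 · 28 · 42 = 21168.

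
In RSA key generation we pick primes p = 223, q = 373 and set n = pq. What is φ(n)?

82584

For distinct primes, φ(pq) = (p−1)(q−1) = 222 × 372 = 82584.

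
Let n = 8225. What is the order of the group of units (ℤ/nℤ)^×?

Prime factorization: 8225 = 5^2 * 7 * 47.
φ(5^2) = 5^2 − 5^1 = 25 − 5 = 20.
φ(7) = 7 − 1 = 6.
φ(47) = 47 − 1 = 46.
φ(8225) = 20 × 6 × 46 = 5520.

5520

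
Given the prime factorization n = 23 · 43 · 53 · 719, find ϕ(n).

34498464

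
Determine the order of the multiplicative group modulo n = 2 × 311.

φ(2) = 2 − 1 = 1.
φ(311) = 311 − 1 = 310.
Since φ is multiplicative, φ(622) = 1 · 310 = 310.

310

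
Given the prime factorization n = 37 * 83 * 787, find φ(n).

2320272

φ(2416877) = 2416877 · (1 − 1/37) · (1 − 1/83) · (1 − 1/787)
       = 2416877 · 2320272/2416877 = 2320272.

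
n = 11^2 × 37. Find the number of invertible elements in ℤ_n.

3960

φ(11^2) = 11^2 − 11^1 = 121 − 11 = 110.
φ(37) = 37 − 1 = 36.
φ(4477) = 110 × 36 = 3960.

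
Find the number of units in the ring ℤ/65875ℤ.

Factor 65875: 65875 = 5^3 × 17 × 31.
φ(5^3) = 5^2·(5−1) = 25·4 = 100.
φ(17) = 17 − 1 = 16.
φ(31) = 31 − 1 = 30.
φ(65875) = 100 × 16 × 30 = 48000.

48000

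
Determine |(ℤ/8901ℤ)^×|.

Prime factorization: 8901 = 3**2 · 23 · 43.
φ(3^2) = 3^1·(3−1) = 3·2 = 6.
φ(23) = 23 − 1 = 22.
φ(43) = 43 − 1 = 42.
φ(8901) = 6 × 22 × 42 = 5544.

5544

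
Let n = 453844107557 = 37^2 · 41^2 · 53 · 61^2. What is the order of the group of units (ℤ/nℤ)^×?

415750233600

φ(453844107557) = 453844107557 · (1 − 1/37) · (1 − 1/41) · (1 − 1/53) · (1 − 1/61)
       = 453844107557 · 4492800/4904461 = 415750233600.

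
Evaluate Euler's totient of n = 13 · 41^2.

φ(21853) = 21853 · (1 − 1/13) · (1 − 1/41)
       = 21853 · 480/533 = 19680.

19680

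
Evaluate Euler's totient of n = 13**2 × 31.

4680

φ(5239) = 5239 · (1 − 1/13) · (1 − 1/31)
       = 5239 · 360/403 = 4680.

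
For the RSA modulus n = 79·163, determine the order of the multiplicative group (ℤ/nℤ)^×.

12636

φ(pq) = (p−1)(q−1) = 78 · 162 = 12636.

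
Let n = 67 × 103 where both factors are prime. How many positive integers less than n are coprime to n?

φ(67) = 67 − 1 = 66.
φ(103) = 103 − 1 = 102.
Multiply: 66 · 102 = 6732.

6732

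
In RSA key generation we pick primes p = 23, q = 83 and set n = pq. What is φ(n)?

1804

φ(n) = (p − 1)(q − 1) = (23−1)(83−1) = 22·82 = 1804.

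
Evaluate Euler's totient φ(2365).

1680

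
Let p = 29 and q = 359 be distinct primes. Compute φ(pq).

φ(n) = (p − 1)(q − 1) = (29−1)(359−1) = 28·358 = 10024.

10024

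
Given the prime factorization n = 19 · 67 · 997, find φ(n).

φ(19) = 19 − 1 = 18.
φ(67) = 67 − 1 = 66.
φ(997) = 997 − 1 = 996.
φ(1269181) = 18 × 66 × 996 = 1183248.

1183248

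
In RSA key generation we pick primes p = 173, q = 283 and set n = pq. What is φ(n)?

48504

φ(173) = 173 − 1 = 172.
φ(283) = 283 − 1 = 282.
Multiply: 172 · 282 = 48504.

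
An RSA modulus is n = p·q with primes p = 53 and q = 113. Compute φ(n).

5824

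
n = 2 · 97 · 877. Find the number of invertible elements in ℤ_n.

φ(170138) = 170138 · (1 − 1/2) · (1 − 1/97) · (1 − 1/877)
       = 170138 · 84096/170138 = 84096.

84096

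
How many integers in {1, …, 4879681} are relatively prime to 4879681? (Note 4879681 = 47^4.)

4775858

φ(47^4) = 47^3·(47−1) = 103823·46 = 4775858.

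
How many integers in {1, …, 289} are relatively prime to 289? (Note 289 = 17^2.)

272

φ(17^2) = 17^1·(17−1) = 17·16 = 272.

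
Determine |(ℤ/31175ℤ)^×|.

23520

31175 = 5^2 * 29 * 43.
φ(5^2) = 5^1·(5−1) = 5·4 = 20.
φ(29) = 29 − 1 = 28.
φ(43) = 43 − 1 = 42.
Since φ is multiplicative, φ(31175) = 20 · 28 · 42 = 23520.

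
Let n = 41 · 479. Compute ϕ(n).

19120

φ(41) = 41 − 1 = 40.
φ(479) = 479 − 1 = 478.
Multiply: 40 · 478 = 19120.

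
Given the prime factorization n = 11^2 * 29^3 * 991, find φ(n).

φ(11^2) = 11^2 − 11^1 = 121 − 11 = 110.
φ(29^3) = 29^3 − 29^2 = 24389 − 841 = 23548.
φ(991) = 991 − 1 = 990.
φ(2924509379) = 110 × 23548 × 990 = 2564377200.

2564377200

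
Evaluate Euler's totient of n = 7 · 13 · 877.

φ(7) = 7 − 1 = 6.
φ(13) = 13 − 1 = 12.
φ(877) = 877 − 1 = 876.
φ(79807) = 6 × 12 × 876 = 63072.

63072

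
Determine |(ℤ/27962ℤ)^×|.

12000

First factor: 27962 = 2 · 11 · 31 · 41.
φ(27962) = 27962 · (1 − 1/2) · (1 − 1/11) · (1 − 1/31) · (1 − 1/41)
       = 27962 · 12000/27962 = 12000.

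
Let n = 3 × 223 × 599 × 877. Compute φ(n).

φ(3) = 3 − 1 = 2.
φ(223) = 223 − 1 = 222.
φ(599) = 599 − 1 = 598.
φ(877) = 877 − 1 = 876.
Since φ is multiplicative, φ(351441087) = 2 · 222 · 598 · 876 = 232588512.

232588512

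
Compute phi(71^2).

φ(71^2) = 71^2 − 71^1 = 5041 − 71 = 4970.

4970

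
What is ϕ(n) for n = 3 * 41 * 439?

φ(53997) = 53997 · (1 − 1/3) · (1 − 1/41) · (1 − 1/439)
       = 53997 · 35040/53997 = 35040.

35040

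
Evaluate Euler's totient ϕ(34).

16

Prime factorization: 34 = 2 · 17.
φ(34) = 34 · (1 − 1/2) · (1 − 1/17)
       = 34 · 16/34 = 16.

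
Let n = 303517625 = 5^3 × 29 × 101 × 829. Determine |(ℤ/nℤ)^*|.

231840000

φ(5^3) = 5^2·(5−1) = 25·4 = 100.
φ(29) = 29 − 1 = 28.
φ(101) = 101 − 1 = 100.
φ(829) = 829 − 1 = 828.
φ(303517625) = 100 × 28 × 100 × 828 = 231840000.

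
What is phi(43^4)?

3339294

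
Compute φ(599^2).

φ(358801) = 358801 · (1 − 1/599)
       = 358801 · 598/599 = 358202.

358202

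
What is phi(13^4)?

26364

φ(13^4) = 13^4 − 13^3 = 28561 − 2197 = 26364.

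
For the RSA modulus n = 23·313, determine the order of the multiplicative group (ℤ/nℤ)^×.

φ(7199) = 7199 · (1 − 1/23) · (1 − 1/313)
       = 7199 · 6864/7199 = 6864.

6864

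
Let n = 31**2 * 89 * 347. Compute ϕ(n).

28316640

φ(31^2) = 31^1·(31−1) = 31·30 = 930.
φ(89) = 89 − 1 = 88.
φ(347) = 347 − 1 = 346.
φ(29678563) = 930 × 88 × 346 = 28316640.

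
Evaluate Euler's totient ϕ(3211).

Prime factorization: 3211 = 13^2 × 19.
φ(3211) = 3211 · (1 − 1/13) · (1 − 1/19)
       = 3211 · 216/247 = 2808.

2808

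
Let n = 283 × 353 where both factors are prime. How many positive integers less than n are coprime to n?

99264

For distinct primes, φ(pq) = (p−1)(q−1) = 282 × 352 = 99264.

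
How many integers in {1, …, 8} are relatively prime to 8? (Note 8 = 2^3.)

4

φ(2^3) = 2^3 − 2^2 = 8 − 4 = 4.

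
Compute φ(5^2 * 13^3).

40560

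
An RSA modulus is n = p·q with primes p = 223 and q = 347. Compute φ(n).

76812

φ(77381) = 77381 · (1 − 1/223) · (1 − 1/347)
       = 77381 · 76812/77381 = 76812.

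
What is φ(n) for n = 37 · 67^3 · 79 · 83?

68218866144

φ(72967810667) = 72967810667 · (1 − 1/37) · (1 − 1/67) · (1 − 1/79) · (1 − 1/83)
       = 72967810667 · 15196896/16254803 = 68218866144.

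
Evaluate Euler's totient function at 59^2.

φ(59^2) = 59^1·(59−1) = 59·58 = 3422.

3422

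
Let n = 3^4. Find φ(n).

54

φ(3^4) = 3^3·(3−1) = 27·2 = 54.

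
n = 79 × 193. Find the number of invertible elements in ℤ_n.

14976

φ(79) = 79 − 1 = 78.
φ(193) = 193 − 1 = 192.
Multiply: 78 · 192 = 14976.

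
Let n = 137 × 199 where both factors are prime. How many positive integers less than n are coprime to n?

26928

φ(pq) = (p−1)(q−1) = 136 · 198 = 26928.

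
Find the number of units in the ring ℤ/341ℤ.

341 = 11 · 31.
φ(11) = 11 − 1 = 10.
φ(31) = 31 − 1 = 30.
Since φ is multiplicative, φ(341) = 10 · 30 = 300.

300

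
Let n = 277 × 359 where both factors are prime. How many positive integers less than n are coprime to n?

98808

φ(n) = (p − 1)(q − 1) = (277−1)(359−1) = 276·358 = 98808.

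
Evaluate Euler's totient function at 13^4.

26364

φ(28561) = 28561 · (1 − 1/13)
       = 28561 · 12/13 = 26364.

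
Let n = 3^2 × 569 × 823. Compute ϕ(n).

φ(3^2) = 3^1·(3−1) = 3·2 = 6.
φ(569) = 569 − 1 = 568.
φ(823) = 823 − 1 = 822.
φ(4214583) = 6 × 568 × 822 = 2801376.

2801376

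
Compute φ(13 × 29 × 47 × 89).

φ(13) = 13 − 1 = 12.
φ(29) = 29 − 1 = 28.
φ(47) = 47 − 1 = 46.
φ(89) = 89 − 1 = 88.
Multiply: 12 · 28 · 46 · 88 = 1360128.

1360128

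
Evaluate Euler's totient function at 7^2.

42

φ(7^2) = 7^2 − 7^1 = 49 − 7 = 42.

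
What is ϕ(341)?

Prime factorization: 341 = 11 · 31.
φ(341) = 341 · (1 − 1/11) · (1 − 1/31)
       = 341 · 300/341 = 300.

300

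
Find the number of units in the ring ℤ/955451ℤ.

Factor 955451: 955451 = 7^2 * 17 * 31 * 37.
φ(955451) = 955451 · (1 − 1/7) · (1 − 1/17) · (1 − 1/31) · (1 − 1/37)
       = 955451 · 103680/136493 = 725760.

725760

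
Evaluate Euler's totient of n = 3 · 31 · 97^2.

558720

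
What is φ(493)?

448

Factor 493: 493 = 17 × 29.
φ(493) = 493 · (1 − 1/17) · (1 − 1/29)
       = 493 · 448/493 = 448.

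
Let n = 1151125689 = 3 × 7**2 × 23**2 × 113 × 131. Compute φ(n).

618858240

φ(1151125689) = 1151125689 · (1 − 1/3) · (1 − 1/7) · (1 − 1/23) · (1 − 1/113) · (1 − 1/131)
       = 1151125689 · 3843840/7149849 = 618858240.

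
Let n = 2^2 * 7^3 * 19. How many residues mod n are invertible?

10584

φ(26068) = 26068 · (1 − 1/2) · (1 − 1/7) · (1 − 1/19)
       = 26068 · 108/266 = 10584.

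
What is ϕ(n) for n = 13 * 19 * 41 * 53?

φ(13) = 13 − 1 = 12.
φ(19) = 19 − 1 = 18.
φ(41) = 41 − 1 = 40.
φ(53) = 53 − 1 = 52.
φ(536731) = 12 × 18 × 40 × 52 = 449280.

449280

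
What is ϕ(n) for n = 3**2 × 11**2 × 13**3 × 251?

φ(600525783) = 600525783 · (1 − 1/3) · (1 − 1/11) · (1 − 1/13) · (1 − 1/251)
       = 600525783 · 60000/107679 = 334620000.

334620000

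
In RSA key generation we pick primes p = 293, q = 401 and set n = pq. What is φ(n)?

φ(pq) = (p−1)(q−1) = 292 · 400 = 116800.

116800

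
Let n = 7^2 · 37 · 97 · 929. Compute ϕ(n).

134701056

φ(163374869) = 163374869 · (1 − 1/7) · (1 − 1/37) · (1 − 1/97) · (1 − 1/929)
       = 163374869 · 19243008/23339267 = 134701056.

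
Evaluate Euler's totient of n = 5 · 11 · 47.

φ(2585) = 2585 · (1 − 1/5) · (1 − 1/11) · (1 − 1/47)
       = 2585 · 1840/2585 = 1840.

1840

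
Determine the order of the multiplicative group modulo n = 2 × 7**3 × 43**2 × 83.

φ(2) = 2 − 1 = 1.
φ(7^3) = 7^3 − 7^2 = 343 − 49 = 294.
φ(43^2) = 43^2 − 43^1 = 1849 − 43 = 1806.
φ(83) = 83 − 1 = 82.
φ(105278362) = 1 × 294 × 1806 × 82 = 43539048.

43539048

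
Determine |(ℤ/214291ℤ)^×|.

Factor 214291: 214291 = 7 × 11^3 × 23.
φ(7) = 7 − 1 = 6.
φ(11^3) = 11^2·(11−1) = 121·10 = 1210.
φ(23) = 23 − 1 = 22.
Multiply: 6 · 1210 · 22 = 159720.

159720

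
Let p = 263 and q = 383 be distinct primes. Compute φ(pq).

100084

φ(n) = (p − 1)(q − 1) = (263−1)(383−1) = 262·382 = 100084.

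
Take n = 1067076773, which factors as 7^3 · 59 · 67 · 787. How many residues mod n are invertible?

884589552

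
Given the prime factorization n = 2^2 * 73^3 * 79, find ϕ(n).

φ(122929372) = 122929372 · (1 − 1/2) · (1 − 1/73) · (1 − 1/79)
       = 122929372 · 5616/11534 = 59855328.

59855328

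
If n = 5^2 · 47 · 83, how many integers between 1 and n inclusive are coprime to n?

φ(97525) = 97525 · (1 − 1/5) · (1 − 1/47) · (1 − 1/83)
       = 97525 · 15088/19505 = 75440.

75440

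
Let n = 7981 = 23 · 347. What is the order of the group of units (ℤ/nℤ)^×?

φ(23) = 23 − 1 = 22.
φ(347) = 347 − 1 = 346.
φ(7981) = 22 × 346 = 7612.

7612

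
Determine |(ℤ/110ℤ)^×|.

110 = 2 * 5 * 11.
φ(2) = 2 − 1 = 1.
φ(5) = 5 − 1 = 4.
φ(11) = 11 − 1 = 10.
Multiply: 1 · 4 · 10 = 40.

40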